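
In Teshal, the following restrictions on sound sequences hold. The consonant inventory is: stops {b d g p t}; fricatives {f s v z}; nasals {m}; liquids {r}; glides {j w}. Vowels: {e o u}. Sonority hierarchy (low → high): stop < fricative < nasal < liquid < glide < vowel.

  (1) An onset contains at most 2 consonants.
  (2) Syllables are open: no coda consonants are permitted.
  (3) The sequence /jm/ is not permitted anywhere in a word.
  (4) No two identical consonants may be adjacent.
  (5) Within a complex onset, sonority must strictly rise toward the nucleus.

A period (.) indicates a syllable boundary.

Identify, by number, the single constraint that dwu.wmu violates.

dwu.wmu: syllable 2 onset /wm/: /w/ (glide, 5) → /m/ (nasal, 3) does not rise.
This is a violation of constraint 5: "Within a complex onset, sonority must strictly rise toward the nucleus."
The remaining constraints (1, 2, 3, 4) are satisfied.

5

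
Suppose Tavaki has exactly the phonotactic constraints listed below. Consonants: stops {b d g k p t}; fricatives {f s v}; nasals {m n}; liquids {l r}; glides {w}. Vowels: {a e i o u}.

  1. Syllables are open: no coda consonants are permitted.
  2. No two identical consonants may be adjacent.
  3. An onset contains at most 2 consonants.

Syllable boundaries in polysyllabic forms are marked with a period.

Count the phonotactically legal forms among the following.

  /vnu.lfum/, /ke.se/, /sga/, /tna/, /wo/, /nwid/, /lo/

5

/vnu.lfum/ — violates constraint 1: syllable 2 coda /m/ has 1 consonant (> 0) → phonotactically illegal
/ke.se/ — σ1 onset /k/, coda /∅/ ok; σ2 onset /s/, coda /∅/ ok → phonotactically legal
/sga/ — σ1 onset /sg/ (2C), coda /∅/ ok → phonotactically legal
/tna/ — σ1 onset /tn/ (2C), coda /∅/ ok → phonotactically legal
/wo/ — σ1 onset /w/, coda /∅/ ok → phonotactically legal
/nwid/ — violates constraint 1: syllable 1 coda /d/ has 1 consonant (> 0) → phonotactically illegal
/lo/ — σ1 onset /l/, coda /∅/ ok → phonotactically legal
Phonotactically legal: /ke.se/, /sga/, /tna/, /wo/, /lo/ → 5.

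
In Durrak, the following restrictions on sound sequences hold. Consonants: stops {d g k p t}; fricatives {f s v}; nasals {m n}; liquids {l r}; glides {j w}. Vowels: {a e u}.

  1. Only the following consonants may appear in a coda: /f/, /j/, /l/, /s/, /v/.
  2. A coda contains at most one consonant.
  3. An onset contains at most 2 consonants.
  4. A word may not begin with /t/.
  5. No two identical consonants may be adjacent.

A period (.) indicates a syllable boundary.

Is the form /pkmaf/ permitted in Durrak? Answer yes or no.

no

/pkmaf/ — violates constraint 3: syllable 1 onset /pkm/ has 3 consonants (> 2) → not permitted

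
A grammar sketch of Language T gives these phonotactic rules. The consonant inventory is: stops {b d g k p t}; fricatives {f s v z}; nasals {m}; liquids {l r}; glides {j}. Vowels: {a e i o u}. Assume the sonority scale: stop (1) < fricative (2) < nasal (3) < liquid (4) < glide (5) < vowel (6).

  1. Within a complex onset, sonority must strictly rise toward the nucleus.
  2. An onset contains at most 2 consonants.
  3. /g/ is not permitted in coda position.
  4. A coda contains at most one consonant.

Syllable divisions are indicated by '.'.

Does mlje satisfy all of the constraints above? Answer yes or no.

no

mlje — violates constraint 2: syllable 1 onset /mlj/ has 3 consonants (> 2) → illicit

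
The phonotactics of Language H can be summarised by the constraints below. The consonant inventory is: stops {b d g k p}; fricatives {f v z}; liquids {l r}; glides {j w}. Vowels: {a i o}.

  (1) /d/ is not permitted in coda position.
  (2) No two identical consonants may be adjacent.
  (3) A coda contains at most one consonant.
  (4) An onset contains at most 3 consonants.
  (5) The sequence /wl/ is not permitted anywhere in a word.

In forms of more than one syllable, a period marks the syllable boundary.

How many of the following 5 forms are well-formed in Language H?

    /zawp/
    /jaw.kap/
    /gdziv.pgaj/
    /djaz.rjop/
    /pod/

3

/zawp/ — violates constraint 3: syllable 1 coda /wp/ has 2 consonants (> 1) → ill-formed
/jaw.kap/ — σ1 onset /j/, coda /w/ ok; σ2 onset /k/, coda /p/ ok → well-formed
/gdziv.pgaj/ — σ1 onset /gdz/ (3C), coda /v/ ok; σ2 onset /pg/ (2C), coda /j/ ok → well-formed
/djaz.rjop/ — σ1 onset /dj/ (2C), coda /z/ ok; σ2 onset /rj/ (2C), coda /p/ ok → well-formed
/pod/ — violates constraint 1: syllable 1 coda contains /d/ → ill-formed
Well-formed: /jaw.kap/, /gdziv.pgaj/, /djaz.rjop/ → 3.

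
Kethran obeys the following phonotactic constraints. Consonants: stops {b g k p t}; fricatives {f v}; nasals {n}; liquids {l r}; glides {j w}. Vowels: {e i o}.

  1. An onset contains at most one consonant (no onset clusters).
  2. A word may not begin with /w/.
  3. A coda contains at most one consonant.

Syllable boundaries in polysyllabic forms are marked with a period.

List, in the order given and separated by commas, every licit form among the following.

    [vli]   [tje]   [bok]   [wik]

[bok]

[vli] — violates constraint 1: syllable 1 onset /vl/ has 2 consonants (> 1) → illicit
[tje] — violates constraint 1: syllable 1 onset /tj/ has 2 consonants (> 1) → illicit
[bok] — σ1 onset /b/, coda /k/ ok → licit
[wik] — violates constraint 2: word begins with /w/ → illicit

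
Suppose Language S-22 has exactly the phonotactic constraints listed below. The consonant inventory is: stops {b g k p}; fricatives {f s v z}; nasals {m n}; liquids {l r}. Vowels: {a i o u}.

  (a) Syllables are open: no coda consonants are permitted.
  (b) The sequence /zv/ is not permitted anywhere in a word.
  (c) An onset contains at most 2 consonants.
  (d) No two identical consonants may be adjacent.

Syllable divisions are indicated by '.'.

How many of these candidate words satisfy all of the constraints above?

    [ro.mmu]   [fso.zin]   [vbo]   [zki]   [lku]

[ro.mmu] — violates constraint (d): adjacent identical consonants /mm/ → illicit
[fso.zin] — violates constraint (a): syllable 2 coda /n/ has 1 consonant (> 0) → illicit
[vbo] — σ1 onset /vb/ (2C), coda /∅/ ok → licit
[zki] — σ1 onset /zk/ (2C), coda /∅/ ok → licit
[lku] — σ1 onset /lk/ (2C), coda /∅/ ok → licit
Licit: [vbo], [zki], [lku] → 3.

3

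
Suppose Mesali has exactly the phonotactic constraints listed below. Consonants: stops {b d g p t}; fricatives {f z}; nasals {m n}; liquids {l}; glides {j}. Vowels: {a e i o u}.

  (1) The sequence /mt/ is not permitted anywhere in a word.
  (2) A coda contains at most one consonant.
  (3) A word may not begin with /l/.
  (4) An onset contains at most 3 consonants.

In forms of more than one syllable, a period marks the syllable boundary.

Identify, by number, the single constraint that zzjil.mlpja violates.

zzjil.mlpja: syllable 2 onset /mlpj/ has 4 consonants (> 3).
This is a violation of constraint 4: "An onset contains at most 3 consonants."
The remaining constraints (1, 2, 3) are satisfied.

4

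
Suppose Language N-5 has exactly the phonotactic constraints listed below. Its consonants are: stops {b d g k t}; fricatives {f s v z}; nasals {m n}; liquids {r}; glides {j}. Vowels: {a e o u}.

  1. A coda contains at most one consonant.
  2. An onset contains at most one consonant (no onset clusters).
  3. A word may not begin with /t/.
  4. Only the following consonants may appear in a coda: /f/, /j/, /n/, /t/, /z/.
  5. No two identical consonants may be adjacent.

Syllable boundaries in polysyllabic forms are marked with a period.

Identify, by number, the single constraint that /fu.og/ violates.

4

/fu.og/: syllable 2 coda contains /g/, which is not a licensed coda consonant.
This is a violation of constraint 4: "Only the following consonants may appear in a coda: /f/, /j/, /n/, /t/, /z/."
The remaining constraints (1, 2, 3, 5) are satisfied.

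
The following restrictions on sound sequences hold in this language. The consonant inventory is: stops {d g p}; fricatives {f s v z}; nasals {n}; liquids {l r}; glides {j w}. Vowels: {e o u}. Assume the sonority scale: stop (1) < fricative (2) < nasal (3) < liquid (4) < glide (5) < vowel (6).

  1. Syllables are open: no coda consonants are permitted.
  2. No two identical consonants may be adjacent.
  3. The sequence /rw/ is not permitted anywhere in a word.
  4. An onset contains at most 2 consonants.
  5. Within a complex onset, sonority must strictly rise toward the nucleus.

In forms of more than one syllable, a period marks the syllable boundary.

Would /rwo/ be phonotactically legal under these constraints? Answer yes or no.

/rwo/ — violates constraint 3: contains banned sequence /rw/ → phonotactically illegal

no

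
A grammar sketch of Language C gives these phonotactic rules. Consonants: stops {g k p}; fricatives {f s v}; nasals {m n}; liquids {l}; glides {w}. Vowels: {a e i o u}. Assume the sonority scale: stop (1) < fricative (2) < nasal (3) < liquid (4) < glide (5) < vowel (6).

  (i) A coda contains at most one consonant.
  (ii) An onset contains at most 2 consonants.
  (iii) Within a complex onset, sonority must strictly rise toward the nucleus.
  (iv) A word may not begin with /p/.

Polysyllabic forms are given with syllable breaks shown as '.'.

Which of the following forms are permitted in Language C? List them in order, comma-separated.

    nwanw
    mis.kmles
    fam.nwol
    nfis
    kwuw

fam.nwol, kwuw

nwanw — violates constraint (i): syllable 1 coda /nw/ has 2 consonants (> 1) → not permitted
mis.kmles — violates constraint (ii): syllable 2 onset /kml/ has 3 consonants (> 2) → not permitted
fam.nwol — σ1 onset /f/, coda /m/ ok; σ2 onset /nw/ (3→5 rises), coda /l/ ok → permitted
nfis — violates constraint (iii): syllable 1 onset /nf/: /n/ (nasal, 3) → /f/ (fricative, 2) does not rise → not permitted
kwuw — σ1 onset /kw/ (1→5 rises), coda /w/ ok → permitted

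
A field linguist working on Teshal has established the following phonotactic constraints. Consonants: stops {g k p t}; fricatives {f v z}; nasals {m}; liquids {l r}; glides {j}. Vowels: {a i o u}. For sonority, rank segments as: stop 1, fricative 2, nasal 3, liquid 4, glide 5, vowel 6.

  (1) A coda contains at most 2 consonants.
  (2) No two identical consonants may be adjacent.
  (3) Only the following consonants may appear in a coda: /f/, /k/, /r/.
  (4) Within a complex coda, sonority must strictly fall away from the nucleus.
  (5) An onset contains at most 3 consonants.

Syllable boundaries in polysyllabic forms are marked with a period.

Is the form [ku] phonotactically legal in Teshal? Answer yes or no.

yes

[ku] — σ1 onset /k/, coda /∅/ ok → phonotactically legal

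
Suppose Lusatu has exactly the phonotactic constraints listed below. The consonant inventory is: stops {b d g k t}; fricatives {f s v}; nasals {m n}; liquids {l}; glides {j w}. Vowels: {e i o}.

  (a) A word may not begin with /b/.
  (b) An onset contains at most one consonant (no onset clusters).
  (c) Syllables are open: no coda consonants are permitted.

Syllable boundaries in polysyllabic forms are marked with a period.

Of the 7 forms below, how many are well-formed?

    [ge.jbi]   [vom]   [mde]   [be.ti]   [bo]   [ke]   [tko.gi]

1

[ge.jbi] — violates constraint (b): syllable 2 onset /jb/ has 2 consonants (> 1) → ill-formed
[vom] — violates constraint (c): syllable 1 coda /m/ has 1 consonant (> 0) → ill-formed
[mde] — violates constraint (b): syllable 1 onset /md/ has 2 consonants (> 1) → ill-formed
[be.ti] — violates constraint (a): word begins with /b/ → ill-formed
[bo] — violates constraint (a): word begins with /b/ → ill-formed
[ke] — σ1 onset /k/, coda /∅/ ok → well-formed
[tko.gi] — violates constraint (b): syllable 1 onset /tk/ has 2 consonants (> 1) → ill-formed
Well-formed: [ke] → 1.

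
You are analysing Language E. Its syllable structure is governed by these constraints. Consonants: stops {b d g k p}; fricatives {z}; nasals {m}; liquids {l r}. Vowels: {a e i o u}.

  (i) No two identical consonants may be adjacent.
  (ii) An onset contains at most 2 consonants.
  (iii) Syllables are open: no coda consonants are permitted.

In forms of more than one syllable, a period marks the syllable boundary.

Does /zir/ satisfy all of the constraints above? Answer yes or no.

no

/zir/ — violates constraint (iii): syllable 1 coda /r/ has 1 consonant (> 0) → illicit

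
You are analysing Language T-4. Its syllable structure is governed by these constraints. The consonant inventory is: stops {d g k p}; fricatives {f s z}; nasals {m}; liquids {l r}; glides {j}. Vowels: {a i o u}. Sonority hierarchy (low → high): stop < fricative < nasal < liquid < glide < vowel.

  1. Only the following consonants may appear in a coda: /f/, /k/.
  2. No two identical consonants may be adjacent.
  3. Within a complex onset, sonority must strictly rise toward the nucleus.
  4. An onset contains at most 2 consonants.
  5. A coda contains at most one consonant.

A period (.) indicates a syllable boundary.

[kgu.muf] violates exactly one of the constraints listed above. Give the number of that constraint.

[kgu.muf]: syllable 1 onset /kg/: /k/ (stop, 1) → /g/ (stop, 1) does not rise.
This is a violation of constraint 3: "Within a complex onset, sonority must strictly rise toward the nucleus."
The remaining constraints (1, 2, 4, 5) are satisfied.

3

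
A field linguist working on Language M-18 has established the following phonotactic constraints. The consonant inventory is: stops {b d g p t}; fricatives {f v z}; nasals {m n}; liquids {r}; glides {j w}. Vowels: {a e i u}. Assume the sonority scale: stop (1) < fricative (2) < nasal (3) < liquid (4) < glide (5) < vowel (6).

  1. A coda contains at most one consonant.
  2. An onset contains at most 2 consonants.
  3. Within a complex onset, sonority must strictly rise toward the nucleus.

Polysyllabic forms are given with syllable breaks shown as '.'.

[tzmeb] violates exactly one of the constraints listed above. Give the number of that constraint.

[tzmeb]: syllable 1 onset /tzm/ has 3 consonants (> 2).
This is a violation of constraint 2: "An onset contains at most 2 consonants."
The remaining constraints (1, 3) are satisfied.

2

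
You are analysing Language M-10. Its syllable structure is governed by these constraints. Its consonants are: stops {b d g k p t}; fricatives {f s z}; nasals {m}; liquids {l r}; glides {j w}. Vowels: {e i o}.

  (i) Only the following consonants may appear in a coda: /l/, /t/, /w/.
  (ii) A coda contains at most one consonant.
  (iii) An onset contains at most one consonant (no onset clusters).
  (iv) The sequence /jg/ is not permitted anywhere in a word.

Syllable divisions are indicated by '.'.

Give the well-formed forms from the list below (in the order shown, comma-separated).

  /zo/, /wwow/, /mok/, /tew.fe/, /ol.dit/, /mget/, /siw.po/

/zo/ — σ1 onset /z/, coda /∅/ ok → well-formed
/wwow/ — violates constraint (iii): syllable 1 onset /ww/ has 2 consonants (> 1) → ill-formed
/mok/ — violates constraint (i): syllable 1 coda contains /k/, which is not a licensed coda consonant → ill-formed
/tew.fe/ — σ1 onset /t/, coda /w/ ok; σ2 onset /f/, coda /∅/ ok → well-formed
/ol.dit/ — σ1 onset /∅/, coda /l/ ok; σ2 onset /d/, coda /t/ ok → well-formed
/mget/ — violates constraint (iii): syllable 1 onset /mg/ has 2 consonants (> 1) → ill-formed
/siw.po/ — σ1 onset /s/, coda /w/ ok; σ2 onset /p/, coda /∅/ ok → well-formed

/zo/, /tew.fe/, /ol.dit/, /siw.po/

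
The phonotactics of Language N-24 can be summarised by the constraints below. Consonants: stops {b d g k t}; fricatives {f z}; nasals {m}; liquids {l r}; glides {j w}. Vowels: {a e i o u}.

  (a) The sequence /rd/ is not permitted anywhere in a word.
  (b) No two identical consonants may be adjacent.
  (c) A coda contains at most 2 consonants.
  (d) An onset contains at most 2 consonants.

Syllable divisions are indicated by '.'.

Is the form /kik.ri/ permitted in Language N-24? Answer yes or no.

yes

/kik.ri/ — σ1 onset /k/, coda /k/ ok; σ2 onset /r/, coda /∅/ ok → permitted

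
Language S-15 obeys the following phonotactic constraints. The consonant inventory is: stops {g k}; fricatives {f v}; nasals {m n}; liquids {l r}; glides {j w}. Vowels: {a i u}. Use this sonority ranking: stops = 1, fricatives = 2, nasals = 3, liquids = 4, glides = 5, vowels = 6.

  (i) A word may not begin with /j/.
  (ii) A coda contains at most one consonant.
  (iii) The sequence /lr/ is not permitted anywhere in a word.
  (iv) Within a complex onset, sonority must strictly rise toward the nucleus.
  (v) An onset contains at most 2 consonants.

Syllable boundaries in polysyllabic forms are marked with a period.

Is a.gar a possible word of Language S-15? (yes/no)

a.gar — σ1 onset /∅/, coda /∅/ ok; σ2 onset /g/, coda /r/ ok → licit

yes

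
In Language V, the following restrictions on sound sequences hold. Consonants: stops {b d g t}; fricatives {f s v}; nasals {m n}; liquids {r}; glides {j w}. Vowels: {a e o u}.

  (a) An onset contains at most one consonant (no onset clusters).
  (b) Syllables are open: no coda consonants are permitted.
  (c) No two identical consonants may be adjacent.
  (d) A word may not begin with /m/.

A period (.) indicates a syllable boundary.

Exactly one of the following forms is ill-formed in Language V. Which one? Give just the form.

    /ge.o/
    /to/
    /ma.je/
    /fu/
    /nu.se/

/ge.o/ — σ1 onset /g/, coda /∅/ ok; σ2 onset /∅/, coda /∅/ ok → well-formed
/to/ — σ1 onset /t/, coda /∅/ ok → well-formed
/ma.je/ — violates constraint (d): word begins with /m/ → ill-formed
/fu/ — σ1 onset /f/, coda /∅/ ok → well-formed
/nu.se/ — σ1 onset /n/, coda /∅/ ok; σ2 onset /s/, coda /∅/ ok → well-formed

/ma.je/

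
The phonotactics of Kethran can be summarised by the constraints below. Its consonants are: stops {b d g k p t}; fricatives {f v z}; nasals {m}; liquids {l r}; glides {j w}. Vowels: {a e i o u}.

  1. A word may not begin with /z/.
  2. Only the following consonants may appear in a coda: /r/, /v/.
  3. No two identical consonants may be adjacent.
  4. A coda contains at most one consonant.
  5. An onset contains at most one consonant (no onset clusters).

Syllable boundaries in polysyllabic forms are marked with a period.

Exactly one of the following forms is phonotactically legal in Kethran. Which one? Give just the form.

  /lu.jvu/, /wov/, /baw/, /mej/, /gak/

/wov/

/lu.jvu/ — violates constraint 5: syllable 2 onset /jv/ has 2 consonants (> 1) → phonotactically illegal
/wov/ — σ1 onset /w/, coda /v/ ok → phonotactically legal
/baw/ — violates constraint 2: syllable 1 coda contains /w/, which is not a licensed coda consonant → phonotactically illegal
/mej/ — violates constraint 2: syllable 1 coda contains /j/, which is not a licensed coda consonant → phonotactically illegal
/gak/ — violates constraint 2: syllable 1 coda contains /k/, which is not a licensed coda consonant → phonotactically illegal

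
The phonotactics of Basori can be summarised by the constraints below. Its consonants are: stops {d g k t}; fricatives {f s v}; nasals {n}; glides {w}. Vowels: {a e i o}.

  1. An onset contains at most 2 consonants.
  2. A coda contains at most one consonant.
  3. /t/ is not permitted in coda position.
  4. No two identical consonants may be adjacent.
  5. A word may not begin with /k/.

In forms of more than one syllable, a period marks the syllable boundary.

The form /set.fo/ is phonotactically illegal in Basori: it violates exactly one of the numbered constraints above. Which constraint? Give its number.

3

/set.fo/: syllable 1 coda contains /t/.
This is a violation of constraint 3: "/t/ is not permitted in coda position."
The remaining constraints (1, 2, 4, 5) are satisfied.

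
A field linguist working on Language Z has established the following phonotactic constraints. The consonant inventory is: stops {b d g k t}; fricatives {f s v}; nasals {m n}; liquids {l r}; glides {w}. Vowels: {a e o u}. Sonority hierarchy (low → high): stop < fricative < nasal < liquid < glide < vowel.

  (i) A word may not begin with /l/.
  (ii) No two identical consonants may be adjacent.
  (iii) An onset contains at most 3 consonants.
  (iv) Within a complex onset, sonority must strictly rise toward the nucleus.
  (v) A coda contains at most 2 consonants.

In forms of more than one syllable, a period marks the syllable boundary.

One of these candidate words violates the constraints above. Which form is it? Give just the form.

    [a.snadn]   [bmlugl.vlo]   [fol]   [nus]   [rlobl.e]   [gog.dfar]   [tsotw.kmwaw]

[rlobl.e]

[a.snadn] — σ1 onset /∅/, coda /∅/ ok; σ2 onset /sn/ (2→3 rises), coda /dn/ (2C) ok → permitted
[bmlugl.vlo] — σ1 onset /bml/ (1→3→4 rises), coda /gl/ (2C) ok; σ2 onset /vl/ (2→4 rises), coda /∅/ ok → permitted
[fol] — σ1 onset /f/, coda /l/ ok → permitted
[nus] — σ1 onset /n/, coda /s/ ok → permitted
[rlobl.e] — violates constraint (iv): syllable 1 onset /rl/: /r/ (liquid, 4) → /l/ (liquid, 4) does not rise → not permitted
[gog.dfar] — σ1 onset /g/, coda /g/ ok; σ2 onset /df/ (1→2 rises), coda /r/ ok → permitted
[tsotw.kmwaw] — σ1 onset /ts/ (1→2 rises), coda /tw/ (2C) ok; σ2 onset /kmw/ (1→3→5 rises), coda /w/ ok → permitted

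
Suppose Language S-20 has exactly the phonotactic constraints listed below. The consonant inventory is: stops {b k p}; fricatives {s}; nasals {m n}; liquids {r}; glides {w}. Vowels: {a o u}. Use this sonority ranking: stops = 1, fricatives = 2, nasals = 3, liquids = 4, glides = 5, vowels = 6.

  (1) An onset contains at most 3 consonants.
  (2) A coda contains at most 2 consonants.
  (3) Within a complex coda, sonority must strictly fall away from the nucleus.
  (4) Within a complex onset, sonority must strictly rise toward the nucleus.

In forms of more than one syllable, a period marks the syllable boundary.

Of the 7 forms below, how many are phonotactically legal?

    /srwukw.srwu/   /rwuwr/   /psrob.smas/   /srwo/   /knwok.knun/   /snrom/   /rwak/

6

/srwukw.srwu/ — violates constraint 3: syllable 1 coda /kw/: /k/ (stop, 1) → /w/ (glide, 5) does not fall → phonotactically illegal
/rwuwr/ — σ1 onset /rw/ (4→5 rises), coda /wr/ (5→4 falls) ok → phonotactically legal
/psrob.smas/ — σ1 onset /psr/ (1→2→4 rises), coda /b/ ok; σ2 onset /sm/ (2→3 rises), coda /s/ ok → phonotactically legal
/srwo/ — σ1 onset /srw/ (2→4→5 rises), coda /∅/ ok → phonotactically legal
/knwok.knun/ — σ1 onset /knw/ (1→3→5 rises), coda /k/ ok; σ2 onset /kn/ (1→3 rises), coda /n/ ok → phonotactically legal
/snrom/ — σ1 onset /snr/ (2→3→4 rises), coda /m/ ok → phonotactically legal
/rwak/ — σ1 onset /rw/ (4→5 rises), coda /k/ ok → phonotactically legal
Phonotactically legal: /rwuwr/, /psrob.smas/, /srwo/, /knwok.knun/, /snrom/, /rwak/ → 6.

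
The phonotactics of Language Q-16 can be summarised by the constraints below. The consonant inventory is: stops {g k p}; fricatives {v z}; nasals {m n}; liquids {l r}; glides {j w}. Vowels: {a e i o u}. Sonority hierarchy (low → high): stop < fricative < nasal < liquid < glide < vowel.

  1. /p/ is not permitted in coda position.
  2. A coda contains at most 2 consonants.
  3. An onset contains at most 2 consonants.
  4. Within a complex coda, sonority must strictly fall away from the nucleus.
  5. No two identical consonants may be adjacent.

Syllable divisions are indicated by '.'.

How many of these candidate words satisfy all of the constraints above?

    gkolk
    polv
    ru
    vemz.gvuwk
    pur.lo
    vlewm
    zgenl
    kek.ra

7

gkolk — σ1 onset /gk/ (2C), coda /lk/ (4→1 falls) ok → licit
polv — σ1 onset /p/, coda /lv/ (4→2 falls) ok → licit
ru — σ1 onset /r/, coda /∅/ ok → licit
vemz.gvuwk — σ1 onset /v/, coda /mz/ (3→2 falls) ok; σ2 onset /gv/ (2C), coda /wk/ (5→1 falls) ok → licit
pur.lo — σ1 onset /p/, coda /r/ ok; σ2 onset /l/, coda /∅/ ok → licit
vlewm — σ1 onset /vl/ (2C), coda /wm/ (5→3 falls) ok → licit
zgenl — violates constraint 4: syllable 1 coda /nl/: /n/ (nasal, 3) → /l/ (liquid, 4) does not fall → illicit
kek.ra — σ1 onset /k/, coda /k/ ok; σ2 onset /r/, coda /∅/ ok → licit
Licit: gkolk, polv, ru, vemz.gvuwk, pur.lo, vlewm, kek.ra → 7.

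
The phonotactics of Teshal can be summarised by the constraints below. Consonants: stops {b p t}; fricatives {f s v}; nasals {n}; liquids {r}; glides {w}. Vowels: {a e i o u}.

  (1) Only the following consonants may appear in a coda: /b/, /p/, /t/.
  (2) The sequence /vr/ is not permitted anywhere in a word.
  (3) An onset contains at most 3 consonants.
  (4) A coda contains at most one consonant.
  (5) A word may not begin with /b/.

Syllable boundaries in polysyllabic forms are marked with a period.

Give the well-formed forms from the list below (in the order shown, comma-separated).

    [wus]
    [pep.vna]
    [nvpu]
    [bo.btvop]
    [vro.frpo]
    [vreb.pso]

[wus] — violates constraint 1: syllable 1 coda contains /s/, which is not a licensed coda consonant → ill-formed
[pep.vna] — σ1 onset /p/, coda /p/ ok; σ2 onset /vn/ (2C), coda /∅/ ok → well-formed
[nvpu] — σ1 onset /nvp/ (3C), coda /∅/ ok → well-formed
[bo.btvop] — violates constraint 5: word begins with /b/ → ill-formed
[vro.frpo] — violates constraint 2: contains banned sequence /vr/ → ill-formed
[vreb.pso] — violates constraint 2: contains banned sequence /vr/ → ill-formed

[pep.vna], [nvpu]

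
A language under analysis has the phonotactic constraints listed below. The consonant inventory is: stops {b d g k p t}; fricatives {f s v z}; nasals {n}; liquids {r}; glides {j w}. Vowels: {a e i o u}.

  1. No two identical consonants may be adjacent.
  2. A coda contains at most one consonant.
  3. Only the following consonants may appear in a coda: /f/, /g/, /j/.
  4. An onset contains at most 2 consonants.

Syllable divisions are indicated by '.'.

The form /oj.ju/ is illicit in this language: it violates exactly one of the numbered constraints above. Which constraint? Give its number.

1

/oj.ju/: adjacent identical consonants /jj/.
This is a violation of constraint 1: "No two identical consonants may be adjacent."
The remaining constraints (2, 3, 4) are satisfied.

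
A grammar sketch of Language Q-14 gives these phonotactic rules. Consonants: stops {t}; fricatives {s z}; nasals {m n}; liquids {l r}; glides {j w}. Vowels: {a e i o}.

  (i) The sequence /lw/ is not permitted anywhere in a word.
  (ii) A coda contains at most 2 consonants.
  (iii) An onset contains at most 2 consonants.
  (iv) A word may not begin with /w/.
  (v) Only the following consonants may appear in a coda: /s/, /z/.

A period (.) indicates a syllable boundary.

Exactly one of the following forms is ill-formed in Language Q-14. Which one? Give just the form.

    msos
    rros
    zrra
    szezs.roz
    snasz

msos — σ1 onset /ms/ (2C), coda /s/ ok → well-formed
rros — σ1 onset /rr/ (2C), coda /s/ ok → well-formed
zrra — violates constraint (iii): syllable 1 onset /zrr/ has 3 consonants (> 2) → ill-formed
szezs.roz — σ1 onset /sz/ (2C), coda /zs/ (2C) ok; σ2 onset /r/, coda /z/ ok → well-formed
snasz — σ1 onset /sn/ (2C), coda /sz/ (2C) ok → well-formed

zrra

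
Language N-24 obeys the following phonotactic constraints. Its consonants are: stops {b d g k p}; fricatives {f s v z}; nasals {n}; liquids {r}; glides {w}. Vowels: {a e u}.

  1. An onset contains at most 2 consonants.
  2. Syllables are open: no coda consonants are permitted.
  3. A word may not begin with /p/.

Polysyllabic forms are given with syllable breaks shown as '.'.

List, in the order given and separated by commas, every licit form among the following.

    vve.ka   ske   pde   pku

vve.ka — σ1 onset /vv/ (2C), coda /∅/ ok; σ2 onset /k/, coda /∅/ ok → licit
ske — σ1 onset /sk/ (2C), coda /∅/ ok → licit
pde — violates constraint 3: word begins with /p/ → illicit
pku — violates constraint 3: word begins with /p/ → illicit

vve.ka, ske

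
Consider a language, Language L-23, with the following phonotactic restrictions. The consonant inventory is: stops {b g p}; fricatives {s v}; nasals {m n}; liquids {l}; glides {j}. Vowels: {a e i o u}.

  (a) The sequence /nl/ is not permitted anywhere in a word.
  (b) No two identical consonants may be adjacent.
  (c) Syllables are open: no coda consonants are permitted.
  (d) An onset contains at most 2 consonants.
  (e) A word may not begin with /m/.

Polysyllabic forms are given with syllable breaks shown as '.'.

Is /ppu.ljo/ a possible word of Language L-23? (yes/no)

/ppu.ljo/ — violates constraint (b): adjacent identical consonants /pp/ → not permitted

no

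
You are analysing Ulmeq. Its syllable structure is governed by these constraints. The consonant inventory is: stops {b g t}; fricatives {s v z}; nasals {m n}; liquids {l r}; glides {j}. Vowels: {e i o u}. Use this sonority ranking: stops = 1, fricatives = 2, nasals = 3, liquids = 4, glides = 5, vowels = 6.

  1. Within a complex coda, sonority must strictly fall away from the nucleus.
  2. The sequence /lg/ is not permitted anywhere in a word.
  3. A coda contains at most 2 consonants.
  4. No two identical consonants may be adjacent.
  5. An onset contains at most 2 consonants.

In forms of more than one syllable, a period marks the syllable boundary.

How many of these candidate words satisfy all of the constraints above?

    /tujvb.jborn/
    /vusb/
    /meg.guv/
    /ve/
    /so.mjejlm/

/tujvb.jborn/ — violates constraint 3: syllable 1 coda /jvb/ has 3 consonants (> 2) → illicit
/vusb/ — σ1 onset /v/, coda /sb/ (2→1 falls) ok → licit
/meg.guv/ — violates constraint 4: adjacent identical consonants /gg/ → illicit
/ve/ — σ1 onset /v/, coda /∅/ ok → licit
/so.mjejlm/ — violates constraint 3: syllable 2 coda /jlm/ has 3 consonants (> 2) → illicit
Licit: /vusb/, /ve/ → 2.

2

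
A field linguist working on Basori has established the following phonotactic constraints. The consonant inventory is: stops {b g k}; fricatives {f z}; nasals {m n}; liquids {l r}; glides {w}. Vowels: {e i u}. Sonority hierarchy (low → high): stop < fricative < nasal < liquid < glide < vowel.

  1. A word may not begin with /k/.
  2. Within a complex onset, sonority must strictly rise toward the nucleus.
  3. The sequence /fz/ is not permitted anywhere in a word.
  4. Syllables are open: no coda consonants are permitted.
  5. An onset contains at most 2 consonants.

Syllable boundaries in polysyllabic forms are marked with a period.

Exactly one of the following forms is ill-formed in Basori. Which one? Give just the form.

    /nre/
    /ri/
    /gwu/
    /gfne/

/gfne/

/nre/ — σ1 onset /nr/ (3→4 rises), coda /∅/ ok → well-formed
/ri/ — σ1 onset /r/, coda /∅/ ok → well-formed
/gwu/ — σ1 onset /gw/ (1→5 rises), coda /∅/ ok → well-formed
/gfne/ — violates constraint 5: syllable 1 onset /gfn/ has 3 consonants (> 2) → ill-formed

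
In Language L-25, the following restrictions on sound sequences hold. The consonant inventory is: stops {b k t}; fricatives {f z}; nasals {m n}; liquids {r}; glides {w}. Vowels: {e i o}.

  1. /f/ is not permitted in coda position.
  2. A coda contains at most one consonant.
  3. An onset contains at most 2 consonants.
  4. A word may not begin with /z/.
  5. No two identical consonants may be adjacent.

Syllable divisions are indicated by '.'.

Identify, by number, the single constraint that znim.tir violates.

znim.tir: word begins with /z/.
This is a violation of constraint 4: "A word may not begin with /z/."
The remaining constraints (1, 2, 3, 5) are satisfied.

4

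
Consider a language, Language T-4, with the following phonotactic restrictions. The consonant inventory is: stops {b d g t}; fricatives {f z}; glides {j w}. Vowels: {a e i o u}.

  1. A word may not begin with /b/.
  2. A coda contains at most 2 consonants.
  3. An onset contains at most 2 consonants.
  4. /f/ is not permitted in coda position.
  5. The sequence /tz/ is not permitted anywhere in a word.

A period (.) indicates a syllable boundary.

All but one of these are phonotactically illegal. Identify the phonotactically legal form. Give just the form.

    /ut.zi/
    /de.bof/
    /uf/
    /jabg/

/jabg/

/ut.zi/ — violates constraint 5: contains banned sequence /tz/ → phonotactically illegal
/de.bof/ — violates constraint 4: syllable 2 coda contains /f/ → phonotactically illegal
/uf/ — violates constraint 4: syllable 1 coda contains /f/ → phonotactically illegal
/jabg/ — σ1 onset /j/, coda /bg/ (2C) ok → phonotactically legal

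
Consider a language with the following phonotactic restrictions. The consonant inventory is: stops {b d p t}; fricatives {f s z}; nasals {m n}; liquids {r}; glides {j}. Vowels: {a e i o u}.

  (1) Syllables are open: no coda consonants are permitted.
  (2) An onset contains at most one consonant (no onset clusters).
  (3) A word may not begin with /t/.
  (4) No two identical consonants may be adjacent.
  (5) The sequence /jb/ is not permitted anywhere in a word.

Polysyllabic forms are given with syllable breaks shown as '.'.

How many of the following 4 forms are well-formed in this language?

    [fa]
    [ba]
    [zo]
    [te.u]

3

[fa] — σ1 onset /f/, coda /∅/ ok → well-formed
[ba] — σ1 onset /b/, coda /∅/ ok → well-formed
[zo] — σ1 onset /z/, coda /∅/ ok → well-formed
[te.u] — violates constraint 3: word begins with /t/ → ill-formed
Well-formed: [fa], [ba], [zo] → 3.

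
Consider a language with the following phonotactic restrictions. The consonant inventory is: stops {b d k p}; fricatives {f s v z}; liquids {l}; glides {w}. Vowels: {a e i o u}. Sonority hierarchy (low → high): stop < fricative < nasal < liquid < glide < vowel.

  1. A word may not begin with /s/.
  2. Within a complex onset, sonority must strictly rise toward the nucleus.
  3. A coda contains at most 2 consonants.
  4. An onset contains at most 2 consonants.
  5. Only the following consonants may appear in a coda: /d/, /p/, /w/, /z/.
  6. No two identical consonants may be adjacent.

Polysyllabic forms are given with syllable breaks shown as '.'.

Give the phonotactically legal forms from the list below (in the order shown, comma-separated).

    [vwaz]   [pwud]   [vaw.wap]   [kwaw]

[vwaz], [pwud], [kwaw]

[vwaz] — σ1 onset /vw/ (2→5 rises), coda /z/ ok → phonotactically legal
[pwud] — σ1 onset /pw/ (1→5 rises), coda /d/ ok → phonotactically legal
[vaw.wap] — violates constraint 6: adjacent identical consonants /ww/ → phonotactically illegal
[kwaw] — σ1 onset /kw/ (1→5 rises), coda /w/ ok → phonotactically legal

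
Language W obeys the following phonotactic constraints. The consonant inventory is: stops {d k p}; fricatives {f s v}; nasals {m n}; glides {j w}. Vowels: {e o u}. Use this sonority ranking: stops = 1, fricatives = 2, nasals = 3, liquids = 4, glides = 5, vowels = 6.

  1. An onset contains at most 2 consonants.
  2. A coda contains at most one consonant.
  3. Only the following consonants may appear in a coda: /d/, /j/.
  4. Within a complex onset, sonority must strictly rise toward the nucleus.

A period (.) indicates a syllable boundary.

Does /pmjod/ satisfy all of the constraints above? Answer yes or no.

/pmjod/ — violates constraint 1: syllable 1 onset /pmj/ has 3 consonants (> 2) → ill-formed

no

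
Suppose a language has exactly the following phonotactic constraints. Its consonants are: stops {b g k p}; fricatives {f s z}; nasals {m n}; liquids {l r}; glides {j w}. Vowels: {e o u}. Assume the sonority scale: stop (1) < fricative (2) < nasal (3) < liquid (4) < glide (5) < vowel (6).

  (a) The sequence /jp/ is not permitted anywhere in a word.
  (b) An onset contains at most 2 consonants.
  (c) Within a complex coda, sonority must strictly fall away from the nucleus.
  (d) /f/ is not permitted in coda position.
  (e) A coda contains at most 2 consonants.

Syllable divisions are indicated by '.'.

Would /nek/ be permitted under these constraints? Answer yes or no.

yes

/nek/ — σ1 onset /n/, coda /k/ ok → permitted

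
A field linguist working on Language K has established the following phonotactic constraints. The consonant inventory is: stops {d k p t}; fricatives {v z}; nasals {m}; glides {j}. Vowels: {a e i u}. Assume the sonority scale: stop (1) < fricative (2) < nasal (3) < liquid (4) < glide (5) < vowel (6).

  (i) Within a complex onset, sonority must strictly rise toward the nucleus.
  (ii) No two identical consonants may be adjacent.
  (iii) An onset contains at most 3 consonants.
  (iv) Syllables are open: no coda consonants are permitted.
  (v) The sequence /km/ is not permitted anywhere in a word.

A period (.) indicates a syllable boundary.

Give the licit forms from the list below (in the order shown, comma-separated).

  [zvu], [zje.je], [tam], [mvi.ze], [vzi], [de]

[zvu] — violates constraint (i): syllable 1 onset /zv/: /z/ (fricative, 2) → /v/ (fricative, 2) does not rise → illicit
[zje.je] — σ1 onset /zj/ (2→5 rises), coda /∅/ ok; σ2 onset /j/, coda /∅/ ok → licit
[tam] — violates constraint (iv): syllable 1 coda /m/ has 1 consonant (> 0) → illicit
[mvi.ze] — violates constraint (i): syllable 1 onset /mv/: /m/ (nasal, 3) → /v/ (fricative, 2) does not rise → illicit
[vzi] — violates constraint (i): syllable 1 onset /vz/: /v/ (fricative, 2) → /z/ (fricative, 2) does not rise → illicit
[de] — σ1 onset /d/, coda /∅/ ok → licit

[zje.je], [de]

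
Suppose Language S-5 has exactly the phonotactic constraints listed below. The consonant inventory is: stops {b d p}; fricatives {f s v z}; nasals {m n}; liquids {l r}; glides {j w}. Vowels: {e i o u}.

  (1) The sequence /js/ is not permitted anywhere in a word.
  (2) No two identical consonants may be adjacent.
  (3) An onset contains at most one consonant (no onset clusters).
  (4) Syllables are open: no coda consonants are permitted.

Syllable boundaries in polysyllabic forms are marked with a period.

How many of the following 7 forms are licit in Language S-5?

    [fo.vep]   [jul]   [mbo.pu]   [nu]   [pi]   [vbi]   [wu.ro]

3

[fo.vep] — violates constraint 4: syllable 2 coda /p/ has 1 consonant (> 0) → illicit
[jul] — violates constraint 4: syllable 1 coda /l/ has 1 consonant (> 0) → illicit
[mbo.pu] — violates constraint 3: syllable 1 onset /mb/ has 2 consonants (> 1) → illicit
[nu] — σ1 onset /n/, coda /∅/ ok → licit
[pi] — σ1 onset /p/, coda /∅/ ok → licit
[vbi] — violates constraint 3: syllable 1 onset /vb/ has 2 consonants (> 1) → illicit
[wu.ro] — σ1 onset /w/, coda /∅/ ok; σ2 onset /r/, coda /∅/ ok → licit
Licit: [nu], [pi], [wu.ro] → 3.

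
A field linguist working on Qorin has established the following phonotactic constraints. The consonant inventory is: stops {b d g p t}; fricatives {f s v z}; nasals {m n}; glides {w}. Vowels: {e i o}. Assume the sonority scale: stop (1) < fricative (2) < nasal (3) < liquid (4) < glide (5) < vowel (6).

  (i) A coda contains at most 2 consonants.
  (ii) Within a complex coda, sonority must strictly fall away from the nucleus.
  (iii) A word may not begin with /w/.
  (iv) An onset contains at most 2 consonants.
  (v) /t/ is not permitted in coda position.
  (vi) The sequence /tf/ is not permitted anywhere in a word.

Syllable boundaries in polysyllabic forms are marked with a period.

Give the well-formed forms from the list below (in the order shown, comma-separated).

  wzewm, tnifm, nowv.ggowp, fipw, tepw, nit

wzewm — violates constraint (iii): word begins with /w/ → ill-formed
tnifm — violates constraint (ii): syllable 1 coda /fm/: /f/ (fricative, 2) → /m/ (nasal, 3) does not fall → ill-formed
nowv.ggowp — σ1 onset /n/, coda /wv/ (5→2 falls) ok; σ2 onset /gg/ (2C), coda /wp/ (5→1 falls) ok → well-formed
fipw — violates constraint (ii): syllable 1 coda /pw/: /p/ (stop, 1) → /w/ (glide, 5) does not fall → ill-formed
tepw — violates constraint (ii): syllable 1 coda /pw/: /p/ (stop, 1) → /w/ (glide, 5) does not fall → ill-formed
nit — violates constraint (v): syllable 1 coda contains /t/ → ill-formed

nowv.ggowp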